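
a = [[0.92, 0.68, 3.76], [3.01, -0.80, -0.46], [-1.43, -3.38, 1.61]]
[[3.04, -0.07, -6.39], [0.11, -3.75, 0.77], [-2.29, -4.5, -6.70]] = a @ [[0.34,-0.83,0.22],[0.81,1.63,0.97],[0.58,-0.11,-1.93]]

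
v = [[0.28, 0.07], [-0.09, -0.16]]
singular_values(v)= [0.32, 0.12]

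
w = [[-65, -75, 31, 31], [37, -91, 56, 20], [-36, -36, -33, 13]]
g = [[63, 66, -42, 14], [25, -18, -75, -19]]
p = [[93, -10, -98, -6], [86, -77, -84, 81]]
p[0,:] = [93, -10, -98, -6]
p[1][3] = 81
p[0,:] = [93, -10, -98, -6]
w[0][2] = 31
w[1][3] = 20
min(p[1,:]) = -84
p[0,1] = -10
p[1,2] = -84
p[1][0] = 86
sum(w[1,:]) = 22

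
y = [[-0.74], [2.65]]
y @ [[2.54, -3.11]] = [[-1.88, 2.30],  [6.73, -8.24]]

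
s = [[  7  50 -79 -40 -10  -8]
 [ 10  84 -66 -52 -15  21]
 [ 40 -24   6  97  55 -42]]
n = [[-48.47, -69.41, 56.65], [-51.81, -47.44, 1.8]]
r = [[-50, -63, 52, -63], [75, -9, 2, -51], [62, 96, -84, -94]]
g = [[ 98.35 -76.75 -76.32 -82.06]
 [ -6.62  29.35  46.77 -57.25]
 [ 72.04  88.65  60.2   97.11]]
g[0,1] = -76.75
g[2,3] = 97.11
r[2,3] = -94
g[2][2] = 60.2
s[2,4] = 55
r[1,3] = -51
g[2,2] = 60.2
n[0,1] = -69.41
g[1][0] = -6.62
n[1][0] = -51.81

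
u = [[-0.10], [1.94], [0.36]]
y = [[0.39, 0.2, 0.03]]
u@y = [[-0.04,-0.02,-0.00], [0.76,0.39,0.06], [0.14,0.07,0.01]]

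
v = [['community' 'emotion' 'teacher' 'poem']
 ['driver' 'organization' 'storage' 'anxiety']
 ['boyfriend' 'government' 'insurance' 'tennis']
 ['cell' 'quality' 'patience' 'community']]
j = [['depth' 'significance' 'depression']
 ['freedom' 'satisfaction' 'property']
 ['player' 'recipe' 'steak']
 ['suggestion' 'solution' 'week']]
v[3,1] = 'quality'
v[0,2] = 'teacher'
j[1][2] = 'property'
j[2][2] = 'steak'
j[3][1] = 'solution'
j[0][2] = 'depression'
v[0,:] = ['community', 'emotion', 'teacher', 'poem']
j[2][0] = 'player'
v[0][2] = 'teacher'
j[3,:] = ['suggestion', 'solution', 'week']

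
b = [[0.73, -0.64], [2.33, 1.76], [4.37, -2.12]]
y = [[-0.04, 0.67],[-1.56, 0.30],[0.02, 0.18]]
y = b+[[-0.77, 1.31], [-3.89, -1.46], [-4.35, 2.30]]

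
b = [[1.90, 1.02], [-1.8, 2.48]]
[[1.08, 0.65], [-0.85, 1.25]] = b@[[0.54, 0.05], [0.05, 0.54]]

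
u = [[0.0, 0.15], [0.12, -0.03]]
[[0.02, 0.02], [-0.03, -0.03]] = u @ [[-0.23,-0.23], [0.15,0.15]]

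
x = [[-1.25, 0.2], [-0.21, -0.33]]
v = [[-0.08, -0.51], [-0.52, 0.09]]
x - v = [[-1.17, 0.71],  [0.31, -0.42]]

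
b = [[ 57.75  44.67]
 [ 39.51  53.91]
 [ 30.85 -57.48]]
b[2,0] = 30.85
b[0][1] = 44.67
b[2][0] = 30.85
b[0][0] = 57.75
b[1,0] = 39.51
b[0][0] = 57.75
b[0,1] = 44.67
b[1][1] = 53.91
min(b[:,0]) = 30.85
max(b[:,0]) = 57.75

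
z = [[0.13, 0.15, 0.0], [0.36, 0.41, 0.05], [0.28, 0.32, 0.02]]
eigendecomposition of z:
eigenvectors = [[-0.26, -0.75, 0.67], [-0.77, 0.66, -0.63], [-0.58, 0.01, 0.39]]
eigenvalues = [0.57, -0.0, -0.01]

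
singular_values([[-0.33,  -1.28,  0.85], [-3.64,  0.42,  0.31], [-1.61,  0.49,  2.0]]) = [4.22, 1.84, 1.27]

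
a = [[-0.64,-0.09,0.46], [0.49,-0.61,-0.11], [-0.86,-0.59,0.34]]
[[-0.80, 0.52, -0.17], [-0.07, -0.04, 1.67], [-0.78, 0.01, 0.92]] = a @ [[-0.05,0.67,0.46], [0.39,0.22,-2.34], [-1.74,2.10,-0.18]]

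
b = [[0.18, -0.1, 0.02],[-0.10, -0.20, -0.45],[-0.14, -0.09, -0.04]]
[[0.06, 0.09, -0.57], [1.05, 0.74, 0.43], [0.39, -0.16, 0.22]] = b@[[-0.91, 1.22, -2.21], [-2.47, 0.86, 1.49], [-1.03, -2.29, -1.13]]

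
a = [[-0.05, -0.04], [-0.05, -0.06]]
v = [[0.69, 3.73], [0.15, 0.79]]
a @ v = [[-0.04, -0.22], [-0.04, -0.23]]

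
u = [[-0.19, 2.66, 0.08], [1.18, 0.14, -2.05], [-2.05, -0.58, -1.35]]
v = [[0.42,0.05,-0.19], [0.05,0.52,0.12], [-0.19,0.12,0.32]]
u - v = [[-0.61, 2.61, 0.27], [1.13, -0.38, -2.17], [-1.86, -0.7, -1.67]]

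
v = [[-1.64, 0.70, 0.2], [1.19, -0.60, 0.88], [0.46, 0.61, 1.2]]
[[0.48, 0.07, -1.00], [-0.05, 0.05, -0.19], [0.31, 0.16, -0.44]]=v @ [[-0.22, -0.01, 0.70], [0.08, 0.05, 0.45], [0.3, 0.11, -0.86]]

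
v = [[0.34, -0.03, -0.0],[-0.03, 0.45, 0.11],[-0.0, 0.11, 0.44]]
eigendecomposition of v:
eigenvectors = [[-0.10, -0.73, -0.68], [0.73, 0.41, -0.55], [0.68, -0.55, 0.49]]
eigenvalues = [0.56, 0.36, 0.32]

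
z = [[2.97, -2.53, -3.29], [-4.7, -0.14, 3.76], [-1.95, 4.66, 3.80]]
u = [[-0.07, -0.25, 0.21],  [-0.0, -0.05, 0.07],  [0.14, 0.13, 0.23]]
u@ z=[[0.56,1.19,0.09],  [0.1,0.33,0.08],  [-0.64,0.70,0.9]]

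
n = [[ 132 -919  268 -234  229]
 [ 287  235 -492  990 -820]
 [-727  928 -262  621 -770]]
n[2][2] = -262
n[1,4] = -820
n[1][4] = -820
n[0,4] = 229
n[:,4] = [229, -820, -770]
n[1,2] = -492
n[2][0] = -727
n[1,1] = 235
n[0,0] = 132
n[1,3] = 990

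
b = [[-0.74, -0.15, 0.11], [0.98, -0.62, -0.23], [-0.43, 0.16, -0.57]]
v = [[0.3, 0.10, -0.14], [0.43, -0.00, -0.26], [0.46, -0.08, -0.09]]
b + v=[[-0.44, -0.05, -0.03],[1.41, -0.62, -0.49],[0.03, 0.08, -0.66]]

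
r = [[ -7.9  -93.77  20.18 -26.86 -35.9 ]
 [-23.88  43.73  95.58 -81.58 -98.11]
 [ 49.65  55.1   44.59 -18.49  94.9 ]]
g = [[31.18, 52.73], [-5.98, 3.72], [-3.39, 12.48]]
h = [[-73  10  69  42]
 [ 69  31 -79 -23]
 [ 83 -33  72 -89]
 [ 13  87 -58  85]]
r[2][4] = 94.9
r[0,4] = -35.9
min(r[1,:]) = -98.11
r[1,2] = 95.58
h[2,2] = 72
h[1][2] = -79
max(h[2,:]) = 83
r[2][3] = -18.49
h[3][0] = 13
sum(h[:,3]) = 15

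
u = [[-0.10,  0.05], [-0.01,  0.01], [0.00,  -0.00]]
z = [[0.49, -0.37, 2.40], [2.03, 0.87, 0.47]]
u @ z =[[0.05,0.08,-0.22], [0.02,0.01,-0.02], [0.0,0.0,0.0]]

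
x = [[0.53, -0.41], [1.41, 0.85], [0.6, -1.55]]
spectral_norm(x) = 1.82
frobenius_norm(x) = 2.43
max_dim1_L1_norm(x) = 2.26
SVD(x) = [[0.20, 0.35], [-0.53, 0.83], [0.83, 0.44]] @ diag([1.8157709573054686, 1.6202085762660257]) @ [[-0.08,-1.00], [1.00,-0.08]]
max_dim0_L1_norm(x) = 2.81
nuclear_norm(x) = 3.44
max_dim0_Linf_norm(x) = 1.55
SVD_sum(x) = [[-0.03, -0.37],[0.07, 0.95],[-0.11, -1.5]] + [[0.56, -0.04], [1.34, -0.10], [0.71, -0.05]]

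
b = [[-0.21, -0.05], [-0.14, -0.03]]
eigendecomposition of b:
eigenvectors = [[-0.84,  0.23],[-0.55,  -0.97]]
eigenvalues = [-0.24, 0.0]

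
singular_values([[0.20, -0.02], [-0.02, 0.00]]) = [0.2, 0.0]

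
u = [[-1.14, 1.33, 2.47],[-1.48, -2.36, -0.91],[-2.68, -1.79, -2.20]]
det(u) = -14.228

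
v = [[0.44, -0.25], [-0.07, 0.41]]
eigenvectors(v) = [[0.9, 0.86], [-0.43, 0.51]]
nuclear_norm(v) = 0.87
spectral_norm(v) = 0.60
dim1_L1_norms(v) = [0.69, 0.48]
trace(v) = 0.85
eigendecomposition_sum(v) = [[0.31, -0.52], [-0.15, 0.25]] + [[0.13, 0.27],  [0.08, 0.16]]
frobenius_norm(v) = 0.66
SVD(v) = [[-0.81, 0.59], [0.59, 0.81]] @ diag([0.5951264940047981, 0.27372332040503417]) @ [[-0.67, 0.75],[0.75, 0.67]]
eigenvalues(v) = [0.56, 0.29]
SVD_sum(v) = [[0.32, -0.36], [-0.23, 0.26]] + [[0.12, 0.11],[0.16, 0.15]]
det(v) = 0.16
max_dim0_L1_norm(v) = 0.66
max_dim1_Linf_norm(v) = 0.44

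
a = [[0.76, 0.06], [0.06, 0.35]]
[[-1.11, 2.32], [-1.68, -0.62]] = a @ [[-1.10, 3.23], [-4.61, -2.32]]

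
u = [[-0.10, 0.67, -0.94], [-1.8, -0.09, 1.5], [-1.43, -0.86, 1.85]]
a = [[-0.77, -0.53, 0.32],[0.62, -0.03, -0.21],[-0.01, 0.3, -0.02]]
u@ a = [[0.50, -0.25, -0.15], [1.32, 1.41, -0.59], [0.55, 1.34, -0.31]]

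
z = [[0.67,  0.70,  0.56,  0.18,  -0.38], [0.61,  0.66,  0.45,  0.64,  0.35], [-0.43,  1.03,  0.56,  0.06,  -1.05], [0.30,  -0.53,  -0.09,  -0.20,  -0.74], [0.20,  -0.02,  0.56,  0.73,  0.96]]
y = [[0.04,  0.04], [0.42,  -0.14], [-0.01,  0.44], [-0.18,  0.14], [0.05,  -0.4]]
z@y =[[0.26,  0.35], [0.20,  0.08], [0.35,  0.51], [-0.21,  0.31], [-0.09,  -0.02]]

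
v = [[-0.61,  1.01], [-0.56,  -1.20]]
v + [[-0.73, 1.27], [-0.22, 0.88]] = [[-1.34, 2.28],  [-0.78, -0.32]]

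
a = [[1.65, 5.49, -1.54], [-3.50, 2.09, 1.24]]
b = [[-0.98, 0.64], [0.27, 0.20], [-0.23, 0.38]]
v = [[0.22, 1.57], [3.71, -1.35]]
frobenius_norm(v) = 4.25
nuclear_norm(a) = 10.17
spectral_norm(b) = 1.24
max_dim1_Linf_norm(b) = 0.98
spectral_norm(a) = 6.00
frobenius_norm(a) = 7.31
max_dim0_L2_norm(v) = 3.72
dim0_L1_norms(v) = [3.93, 2.92]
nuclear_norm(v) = 5.51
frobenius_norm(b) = 1.30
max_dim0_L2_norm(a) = 5.87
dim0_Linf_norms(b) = [0.98, 0.64]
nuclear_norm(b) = 1.61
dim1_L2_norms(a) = [5.94, 4.26]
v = a @ b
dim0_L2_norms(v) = [3.72, 2.07]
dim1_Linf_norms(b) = [0.98, 0.27, 0.38]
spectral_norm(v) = 3.96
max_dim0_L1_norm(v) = 3.93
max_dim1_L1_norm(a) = 8.68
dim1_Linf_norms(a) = [5.49, 3.5]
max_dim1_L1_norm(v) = 5.06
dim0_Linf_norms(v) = [3.71, 1.57]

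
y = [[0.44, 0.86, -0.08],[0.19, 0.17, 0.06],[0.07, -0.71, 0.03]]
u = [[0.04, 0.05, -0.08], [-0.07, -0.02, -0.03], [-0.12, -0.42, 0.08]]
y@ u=[[-0.03, 0.04, -0.07], [-0.01, -0.02, -0.02], [0.05, 0.01, 0.02]]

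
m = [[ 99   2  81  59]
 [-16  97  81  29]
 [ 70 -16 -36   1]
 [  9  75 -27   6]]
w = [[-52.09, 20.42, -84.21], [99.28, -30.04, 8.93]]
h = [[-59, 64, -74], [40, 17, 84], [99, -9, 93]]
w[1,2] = 8.93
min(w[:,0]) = -52.09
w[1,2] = 8.93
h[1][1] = 17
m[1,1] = 97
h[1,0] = 40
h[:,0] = [-59, 40, 99]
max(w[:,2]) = 8.93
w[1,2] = 8.93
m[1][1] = 97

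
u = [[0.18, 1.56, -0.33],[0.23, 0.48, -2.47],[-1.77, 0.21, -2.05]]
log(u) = [[1.29, -0.03, 1.66], [-2.39, 1.88, -2.85], [-2.39, 1.75, -1.20]]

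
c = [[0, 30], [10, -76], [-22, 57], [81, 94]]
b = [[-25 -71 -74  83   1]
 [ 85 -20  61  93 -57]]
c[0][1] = 30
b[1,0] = 85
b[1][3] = 93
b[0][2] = -74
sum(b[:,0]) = 60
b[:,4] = [1, -57]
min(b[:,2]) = -74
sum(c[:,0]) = 69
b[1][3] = 93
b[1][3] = 93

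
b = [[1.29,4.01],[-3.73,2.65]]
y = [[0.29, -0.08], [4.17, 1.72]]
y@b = [[0.67,0.95],[-1.04,21.28]]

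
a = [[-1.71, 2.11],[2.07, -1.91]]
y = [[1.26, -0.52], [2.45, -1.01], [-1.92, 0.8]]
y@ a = [[-3.23, 3.65],[-6.28, 7.1],[4.94, -5.58]]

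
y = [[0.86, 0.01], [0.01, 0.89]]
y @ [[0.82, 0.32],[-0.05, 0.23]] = [[0.7, 0.28],[-0.04, 0.21]]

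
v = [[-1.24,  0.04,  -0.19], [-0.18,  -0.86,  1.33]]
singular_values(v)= [1.6, 1.25]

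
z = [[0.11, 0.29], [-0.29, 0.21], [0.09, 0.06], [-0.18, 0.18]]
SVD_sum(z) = [[-0.1, 0.13], [-0.21, 0.27], [0.01, -0.01], [-0.16, 0.20]] + [[0.21,  0.16], [-0.08,  -0.06], [0.08,  0.07], [-0.02,  -0.02]]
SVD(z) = [[-0.35,0.87], [-0.75,-0.32], [0.02,0.35], [-0.55,-0.1]] @ diag([0.45619442665878573, 0.3046090036185105]) @ [[0.62, -0.79], [0.79, 0.62]]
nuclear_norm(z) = 0.76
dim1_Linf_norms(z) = [0.29, 0.29, 0.09, 0.18]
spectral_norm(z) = 0.46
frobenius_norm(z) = 0.55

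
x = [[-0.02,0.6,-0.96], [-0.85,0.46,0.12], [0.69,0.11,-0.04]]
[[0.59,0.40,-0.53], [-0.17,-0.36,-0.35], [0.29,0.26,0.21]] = x@[[0.34, 0.35, 0.36],[0.37, -0.03, -0.21],[-0.39, -0.44, 0.41]]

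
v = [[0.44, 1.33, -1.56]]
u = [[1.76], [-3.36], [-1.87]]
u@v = [[0.77, 2.34, -2.75], [-1.48, -4.47, 5.24], [-0.82, -2.49, 2.92]]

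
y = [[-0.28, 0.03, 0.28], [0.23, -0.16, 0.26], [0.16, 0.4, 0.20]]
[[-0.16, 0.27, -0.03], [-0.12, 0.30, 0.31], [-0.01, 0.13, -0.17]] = y@[[0.13,  0.03,  0.40],[0.16,  -0.19,  -0.77],[-0.47,  1.02,  0.38]]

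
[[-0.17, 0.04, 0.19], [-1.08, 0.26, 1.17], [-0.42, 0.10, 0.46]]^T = [[-0.17, -1.08, -0.42], [0.04, 0.26, 0.10], [0.19, 1.17, 0.46]]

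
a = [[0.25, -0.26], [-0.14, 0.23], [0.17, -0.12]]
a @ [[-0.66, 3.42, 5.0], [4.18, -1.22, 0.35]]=[[-1.25, 1.17, 1.16], [1.05, -0.76, -0.62], [-0.61, 0.73, 0.81]]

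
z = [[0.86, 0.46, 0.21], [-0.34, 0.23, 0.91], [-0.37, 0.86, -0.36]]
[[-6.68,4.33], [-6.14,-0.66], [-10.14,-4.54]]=z @ [[0.1, 5.66], [-13.16, -2.05], [-3.38, 1.91]]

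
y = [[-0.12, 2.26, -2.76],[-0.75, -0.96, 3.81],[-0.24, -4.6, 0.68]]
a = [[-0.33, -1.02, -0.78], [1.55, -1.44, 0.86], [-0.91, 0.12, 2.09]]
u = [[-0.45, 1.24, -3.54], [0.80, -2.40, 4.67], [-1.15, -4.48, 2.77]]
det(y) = -11.82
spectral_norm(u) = 7.98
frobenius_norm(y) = 7.10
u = a + y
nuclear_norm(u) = 11.07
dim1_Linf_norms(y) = [2.76, 3.81, 4.6]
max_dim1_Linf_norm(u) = 4.67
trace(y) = -0.40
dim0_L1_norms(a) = [2.79, 2.58, 3.73]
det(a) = 6.01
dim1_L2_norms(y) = [3.57, 4.0, 4.66]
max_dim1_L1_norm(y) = 5.52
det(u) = 6.63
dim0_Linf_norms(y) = [0.75, 4.6, 3.81]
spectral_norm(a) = 2.40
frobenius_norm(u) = 8.46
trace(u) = -0.08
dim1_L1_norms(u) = [5.23, 7.87, 8.4]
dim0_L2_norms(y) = [0.8, 5.21, 4.75]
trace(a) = 0.32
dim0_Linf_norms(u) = [1.15, 4.48, 4.67]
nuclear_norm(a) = 5.78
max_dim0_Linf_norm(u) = 4.67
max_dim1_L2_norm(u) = 5.39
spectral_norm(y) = 6.19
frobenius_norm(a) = 3.49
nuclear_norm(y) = 10.18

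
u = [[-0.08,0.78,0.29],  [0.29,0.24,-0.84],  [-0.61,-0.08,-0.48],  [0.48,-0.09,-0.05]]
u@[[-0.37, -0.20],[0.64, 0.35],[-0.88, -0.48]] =[[0.27, 0.15], [0.79, 0.43], [0.60, 0.32], [-0.19, -0.10]]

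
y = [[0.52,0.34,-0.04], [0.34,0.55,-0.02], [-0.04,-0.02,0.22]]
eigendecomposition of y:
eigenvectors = [[0.69, 0.67, -0.28], [0.72, -0.6, 0.35], [-0.06, 0.45, 0.89]]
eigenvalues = [0.88, 0.19, 0.22]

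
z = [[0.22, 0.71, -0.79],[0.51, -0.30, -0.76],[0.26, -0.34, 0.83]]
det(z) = -0.48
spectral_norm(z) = 1.48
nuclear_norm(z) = 2.68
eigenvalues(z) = [(-0.77+0j), (0.76+0.21j), (0.76-0.21j)]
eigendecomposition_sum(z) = [[-0.16+0.00j, 0.28+0.00j, (0.05-0j)],[(0.33-0j), (-0.58-0j), (-0.11+0j)],[0.10-0.00j, -0.17-0.00j, (-0.03+0j)]] + [[0.19+0.49j, (0.21-0.24j), (-0.42+1.64j)], [0.09+0.30j, (0.14-0.13j), -0.32+0.96j], [0.08-0.11j, (-0.09-0.01j), 0.43-0.15j]] + [[(0.19-0.49j), 0.21+0.24j, -0.42-1.64j], [(0.09-0.3j), (0.14+0.13j), (-0.32-0.96j)], [(0.08+0.11j), -0.09+0.01j, 0.43+0.15j]]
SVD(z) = [[-0.69,-0.32,-0.65],[-0.45,0.89,0.03],[0.57,0.31,-0.76]] @ diag([1.482518933307541, 0.7799195546828703, 0.4126294955622352]) @ [[-0.16, -0.37, 0.92],[0.60, -0.77, -0.21],[-0.79, -0.51, -0.34]]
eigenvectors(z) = [[(0.42+0j), (-0.84+0j), (-0.84-0j)],[(-0.87+0j), -0.50-0.04j, -0.50+0.04j],[-0.25+0.00j, 0.12+0.19j, 0.12-0.19j]]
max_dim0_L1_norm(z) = 2.38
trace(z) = 0.75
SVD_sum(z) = [[0.16, 0.38, -0.93], [0.1, 0.25, -0.61], [-0.13, -0.31, 0.77]] + [[-0.15, 0.20, 0.05], [0.42, -0.54, -0.15], [0.15, -0.19, -0.05]] + [[0.21, 0.14, 0.09], [-0.01, -0.01, -0.0], [0.25, 0.16, 0.11]]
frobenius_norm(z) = 1.73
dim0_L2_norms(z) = [0.61, 0.84, 1.37]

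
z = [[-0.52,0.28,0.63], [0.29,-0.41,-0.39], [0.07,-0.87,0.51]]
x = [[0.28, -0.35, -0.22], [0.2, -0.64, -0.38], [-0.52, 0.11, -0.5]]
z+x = [[-0.24, -0.07, 0.41],[0.49, -1.05, -0.77],[-0.45, -0.76, 0.01]]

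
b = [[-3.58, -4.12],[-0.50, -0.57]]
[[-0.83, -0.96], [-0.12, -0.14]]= b@[[0.44, 0.51], [-0.18, -0.21]]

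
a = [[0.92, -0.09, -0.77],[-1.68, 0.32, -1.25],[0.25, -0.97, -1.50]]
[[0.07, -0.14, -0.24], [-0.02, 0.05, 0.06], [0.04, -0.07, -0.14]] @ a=[[0.24, 0.18, 0.48], [-0.09, -0.04, -0.14], [0.12, 0.11, 0.27]]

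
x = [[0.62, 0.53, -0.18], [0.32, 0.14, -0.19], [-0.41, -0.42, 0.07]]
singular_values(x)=[1.08, 0.17, 0.0]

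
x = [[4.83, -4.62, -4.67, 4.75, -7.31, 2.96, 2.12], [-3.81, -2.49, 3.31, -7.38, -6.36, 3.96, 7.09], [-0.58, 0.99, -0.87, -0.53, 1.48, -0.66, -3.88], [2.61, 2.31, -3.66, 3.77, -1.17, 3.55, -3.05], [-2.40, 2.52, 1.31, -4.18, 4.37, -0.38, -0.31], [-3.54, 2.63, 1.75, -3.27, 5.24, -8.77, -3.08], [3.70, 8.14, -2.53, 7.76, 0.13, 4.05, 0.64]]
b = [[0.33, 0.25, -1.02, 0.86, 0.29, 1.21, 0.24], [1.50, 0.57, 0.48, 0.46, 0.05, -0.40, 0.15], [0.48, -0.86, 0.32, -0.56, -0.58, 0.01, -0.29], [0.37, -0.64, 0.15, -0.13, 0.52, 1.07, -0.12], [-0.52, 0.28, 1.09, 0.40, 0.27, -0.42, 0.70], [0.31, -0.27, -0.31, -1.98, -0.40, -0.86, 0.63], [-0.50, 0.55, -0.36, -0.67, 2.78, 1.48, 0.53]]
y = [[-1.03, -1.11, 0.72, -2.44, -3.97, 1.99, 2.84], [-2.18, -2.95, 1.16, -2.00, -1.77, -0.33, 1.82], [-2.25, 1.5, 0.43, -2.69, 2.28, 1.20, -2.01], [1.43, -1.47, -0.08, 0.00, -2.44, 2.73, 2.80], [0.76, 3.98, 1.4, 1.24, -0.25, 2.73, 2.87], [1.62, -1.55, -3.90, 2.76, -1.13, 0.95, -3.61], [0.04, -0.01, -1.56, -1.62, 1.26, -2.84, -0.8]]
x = b @ y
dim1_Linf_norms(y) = [3.97, 2.95, 2.69, 2.8, 3.98, 3.9, 2.84]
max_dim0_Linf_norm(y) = 3.98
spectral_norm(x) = 19.51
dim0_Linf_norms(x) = [4.83, 8.14, 4.67, 7.76, 7.31, 8.77, 7.09]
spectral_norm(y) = 9.20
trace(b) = 1.03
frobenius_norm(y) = 14.38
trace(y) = -3.65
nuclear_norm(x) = 55.75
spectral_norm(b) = 3.71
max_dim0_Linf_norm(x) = 8.77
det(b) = -0.18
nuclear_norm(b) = 12.14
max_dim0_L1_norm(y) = 16.75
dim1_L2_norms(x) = [12.48, 13.88, 4.48, 7.94, 7.12, 12.13, 12.78]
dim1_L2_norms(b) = [1.89, 1.79, 1.34, 1.42, 1.56, 2.34, 3.37]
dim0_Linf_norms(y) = [2.25, 3.98, 3.9, 2.76, 3.97, 2.84, 3.61]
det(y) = 4449.97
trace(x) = 1.48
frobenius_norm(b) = 5.46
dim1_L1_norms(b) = [4.2, 3.61, 3.1, 3.0, 3.68, 4.76, 6.87]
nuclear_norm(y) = 31.78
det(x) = -843.42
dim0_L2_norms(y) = [4.02, 5.71, 4.65, 5.38, 5.74, 5.42, 6.72]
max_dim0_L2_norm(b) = 2.94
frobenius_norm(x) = 28.15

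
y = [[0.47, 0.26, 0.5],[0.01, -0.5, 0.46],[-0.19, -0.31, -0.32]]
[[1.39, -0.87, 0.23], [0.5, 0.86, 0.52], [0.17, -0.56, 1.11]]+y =[[1.86, -0.61, 0.73], [0.51, 0.36, 0.98], [-0.02, -0.87, 0.79]]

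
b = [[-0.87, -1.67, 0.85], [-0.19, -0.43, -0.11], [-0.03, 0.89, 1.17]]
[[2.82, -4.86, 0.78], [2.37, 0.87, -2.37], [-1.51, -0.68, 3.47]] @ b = [[-1.55, -1.93, 3.84], [-2.16, -6.44, -0.85], [1.34, 5.90, 2.85]]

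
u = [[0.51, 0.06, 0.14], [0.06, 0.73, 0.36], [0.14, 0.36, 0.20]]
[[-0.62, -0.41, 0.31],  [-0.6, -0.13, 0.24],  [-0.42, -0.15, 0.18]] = u @ [[-0.87, -1.02, 0.48], [-0.19, -0.63, 0.08], [-1.15, 1.08, 0.43]]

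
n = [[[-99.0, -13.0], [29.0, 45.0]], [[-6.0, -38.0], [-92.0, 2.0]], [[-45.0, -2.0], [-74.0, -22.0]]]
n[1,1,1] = 2.0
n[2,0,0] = -45.0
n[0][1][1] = 45.0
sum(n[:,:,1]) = -28.0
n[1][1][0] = -92.0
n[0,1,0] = 29.0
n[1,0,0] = -6.0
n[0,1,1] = 45.0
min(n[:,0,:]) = -99.0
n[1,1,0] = -92.0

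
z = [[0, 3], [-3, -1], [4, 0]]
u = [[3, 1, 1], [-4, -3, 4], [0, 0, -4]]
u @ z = [[1, 8], [25, -9], [-16, 0]]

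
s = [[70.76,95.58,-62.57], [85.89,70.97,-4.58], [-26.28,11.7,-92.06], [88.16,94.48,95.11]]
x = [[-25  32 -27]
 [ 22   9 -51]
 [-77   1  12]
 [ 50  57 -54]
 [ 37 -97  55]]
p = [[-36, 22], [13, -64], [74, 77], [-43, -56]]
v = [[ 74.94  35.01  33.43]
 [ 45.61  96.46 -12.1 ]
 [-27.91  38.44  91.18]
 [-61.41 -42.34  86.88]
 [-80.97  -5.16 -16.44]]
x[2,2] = 12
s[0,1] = 95.58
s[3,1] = 94.48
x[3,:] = [50, 57, -54]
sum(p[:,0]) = 8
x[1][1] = 9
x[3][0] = 50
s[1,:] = [85.89, 70.97, -4.58]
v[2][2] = 91.18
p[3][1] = -56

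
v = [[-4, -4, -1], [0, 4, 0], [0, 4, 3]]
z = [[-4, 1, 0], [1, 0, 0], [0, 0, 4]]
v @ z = [[12, -4, -4], [4, 0, 0], [4, 0, 12]]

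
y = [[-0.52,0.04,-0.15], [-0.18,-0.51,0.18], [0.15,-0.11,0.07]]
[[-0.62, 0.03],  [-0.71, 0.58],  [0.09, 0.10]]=y @ [[1.38, -0.09],[0.76, -1.18],[-0.42, -0.22]]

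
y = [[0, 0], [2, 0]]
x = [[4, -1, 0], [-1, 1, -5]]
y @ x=[[0, 0, 0], [8, -2, 0]]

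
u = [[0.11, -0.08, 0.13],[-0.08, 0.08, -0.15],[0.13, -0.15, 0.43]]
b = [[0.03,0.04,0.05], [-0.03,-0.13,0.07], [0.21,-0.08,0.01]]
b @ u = [[0.01, -0.01, 0.02], [0.02, -0.02, 0.05], [0.03, -0.02, 0.04]]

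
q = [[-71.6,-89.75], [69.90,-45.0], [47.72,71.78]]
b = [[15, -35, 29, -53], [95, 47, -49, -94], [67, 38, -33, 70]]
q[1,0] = 69.9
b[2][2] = -33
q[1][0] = 69.9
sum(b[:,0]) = 177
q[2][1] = 71.78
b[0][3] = -53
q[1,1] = -45.0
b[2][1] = 38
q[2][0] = 47.72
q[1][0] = 69.9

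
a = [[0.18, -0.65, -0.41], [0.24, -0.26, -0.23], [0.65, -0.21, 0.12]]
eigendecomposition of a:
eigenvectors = [[(0.68+0j), (0.68-0j), -0.12+0.00j], [(0.32-0.22j), 0.32+0.22j, -0.53+0.00j], [-0.11-0.61j, -0.11+0.61j, (0.84+0j)]]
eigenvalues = [(-0.06+0.58j), (-0.06-0.58j), (0.16+0j)]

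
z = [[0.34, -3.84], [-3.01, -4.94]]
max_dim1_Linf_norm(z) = 4.94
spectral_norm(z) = 6.66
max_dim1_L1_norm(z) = 7.95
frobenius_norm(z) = 6.95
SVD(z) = [[0.52, 0.85], [0.85, -0.52]] @ diag([6.661516024145232, 1.9872353308192519]) @ [[-0.36,-0.93], [0.93,-0.36]]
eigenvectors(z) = [[0.92, 0.48], [-0.4, 0.88]]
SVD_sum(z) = [[-1.24, -3.23], [-2.05, -5.31]] + [[1.58, -0.61], [-0.96, 0.37]]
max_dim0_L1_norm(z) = 8.78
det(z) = -13.24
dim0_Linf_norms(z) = [3.01, 4.94]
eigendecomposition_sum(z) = [[1.62, -0.89], [-0.7, 0.39]] + [[-1.28, -2.95], [-2.31, -5.33]]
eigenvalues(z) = [2.0, -6.6]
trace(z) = -4.60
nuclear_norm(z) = 8.65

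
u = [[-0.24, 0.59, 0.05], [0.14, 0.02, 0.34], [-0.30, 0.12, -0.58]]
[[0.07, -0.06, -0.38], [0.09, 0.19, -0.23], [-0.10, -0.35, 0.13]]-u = [[0.31, -0.65, -0.43], [-0.05, 0.17, -0.57], [0.20, -0.47, 0.71]]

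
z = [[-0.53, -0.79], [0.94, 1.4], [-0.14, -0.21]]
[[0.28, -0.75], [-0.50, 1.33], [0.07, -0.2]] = z@ [[-0.99, 2.68], [0.31, -0.85]]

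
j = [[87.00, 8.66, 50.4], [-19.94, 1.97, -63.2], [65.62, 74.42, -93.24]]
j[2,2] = -93.24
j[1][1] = 1.97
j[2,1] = 74.42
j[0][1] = 8.66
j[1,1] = 1.97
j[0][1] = 8.66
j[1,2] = -63.2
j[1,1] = 1.97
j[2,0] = 65.62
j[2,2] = -93.24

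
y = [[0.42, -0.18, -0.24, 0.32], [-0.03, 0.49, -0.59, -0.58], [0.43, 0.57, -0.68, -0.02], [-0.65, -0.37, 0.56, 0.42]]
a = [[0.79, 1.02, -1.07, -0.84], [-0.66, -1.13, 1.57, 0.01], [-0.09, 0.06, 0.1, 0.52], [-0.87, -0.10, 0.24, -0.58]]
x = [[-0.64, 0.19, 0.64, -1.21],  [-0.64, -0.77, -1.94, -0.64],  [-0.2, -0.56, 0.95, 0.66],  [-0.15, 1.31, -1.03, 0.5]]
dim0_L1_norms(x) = [1.63, 2.83, 4.56, 3.01]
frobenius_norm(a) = 3.02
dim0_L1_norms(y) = [1.53, 1.61, 2.07, 1.34]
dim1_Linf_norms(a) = [1.07, 1.57, 0.52, 0.87]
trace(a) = -0.82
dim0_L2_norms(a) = [1.35, 1.53, 1.92, 1.15]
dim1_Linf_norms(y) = [0.42, 0.59, 0.68, 0.65]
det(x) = 4.16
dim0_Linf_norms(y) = [0.65, 0.57, 0.68, 0.58]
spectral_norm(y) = 1.59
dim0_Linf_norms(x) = [0.64, 1.31, 1.94, 1.21]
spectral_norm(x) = 2.53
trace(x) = 0.04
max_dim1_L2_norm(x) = 2.28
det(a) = 0.36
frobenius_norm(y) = 1.82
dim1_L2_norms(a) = [1.87, 2.04, 0.54, 1.08]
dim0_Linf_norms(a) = [0.87, 1.13, 1.57, 0.84]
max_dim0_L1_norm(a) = 2.98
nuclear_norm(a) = 4.67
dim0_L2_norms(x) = [0.94, 1.63, 2.48, 1.6]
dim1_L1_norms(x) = [2.68, 3.99, 2.37, 2.99]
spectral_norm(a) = 2.73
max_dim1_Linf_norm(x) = 1.94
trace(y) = 0.65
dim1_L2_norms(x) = [1.52, 2.28, 1.3, 1.75]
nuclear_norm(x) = 6.43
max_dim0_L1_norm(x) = 4.56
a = x @ y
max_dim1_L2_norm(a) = 2.04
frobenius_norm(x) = 3.50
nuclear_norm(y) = 2.92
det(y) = 0.08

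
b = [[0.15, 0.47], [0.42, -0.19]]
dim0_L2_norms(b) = [0.45, 0.51]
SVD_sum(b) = [[-0.07,0.44], [0.04,-0.25]] + [[0.22, 0.03], [0.38, 0.06]]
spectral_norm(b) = 0.51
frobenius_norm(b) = 0.68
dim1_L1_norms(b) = [0.62, 0.61]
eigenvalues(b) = [0.46, -0.5]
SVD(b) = [[-0.87, 0.5], [0.50, 0.87]] @ diag([0.5083820767652202, 0.44435083439089174]) @ [[0.15, -0.99], [0.99, 0.15]]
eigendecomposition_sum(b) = [[0.31,0.23], [0.2,0.15]] + [[-0.16, 0.24], [0.22, -0.34]]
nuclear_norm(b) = 0.95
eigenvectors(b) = [[0.84, -0.59], [0.55, 0.81]]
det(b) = -0.23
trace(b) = -0.04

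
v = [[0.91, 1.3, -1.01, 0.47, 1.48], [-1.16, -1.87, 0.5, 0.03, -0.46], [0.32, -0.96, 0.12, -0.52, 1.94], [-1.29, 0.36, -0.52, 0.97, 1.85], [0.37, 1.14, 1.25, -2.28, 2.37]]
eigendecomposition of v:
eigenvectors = [[-0.31+0.00j,  (0.14+0j),  0.28+0.00j,  (0.43-0.22j),  (0.43+0.22j)], [0.09+0.00j,  (0.47+0j),  -0.02+0.00j,  -0.12+0.09j,  (-0.12-0.09j)], [(-0.59+0j),  0.76+0.00j,  (0.71+0j),  (0.34-0.18j),  (0.34+0.18j)], [(-0.36+0j),  0.36+0.00j,  0.61+0.00j,  0.64+0.00j,  0.64-0.00j], [-0.65+0.00j,  (-0.2+0j),  0.22+0.00j,  (0.26+0.33j),  0.26-0.33j]]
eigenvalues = [(2.27+0j), (-1.18+0j), (0.43+0j), (0.49+1.6j), (0.49-1.6j)]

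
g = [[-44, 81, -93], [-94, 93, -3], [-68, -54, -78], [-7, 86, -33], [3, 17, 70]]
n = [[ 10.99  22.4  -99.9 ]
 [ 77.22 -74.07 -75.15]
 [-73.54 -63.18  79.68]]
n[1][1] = -74.07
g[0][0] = -44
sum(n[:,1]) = -114.85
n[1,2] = -75.15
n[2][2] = 79.68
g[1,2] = -3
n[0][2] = -99.9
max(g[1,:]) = 93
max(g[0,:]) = 81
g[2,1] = -54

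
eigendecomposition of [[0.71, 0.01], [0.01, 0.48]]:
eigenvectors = [[1.0, -0.04], [0.04, 1.00]]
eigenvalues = [0.71, 0.48]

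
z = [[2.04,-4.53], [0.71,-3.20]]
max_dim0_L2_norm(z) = 5.55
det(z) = -3.31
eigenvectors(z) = [[0.99, 0.71], [0.15, 0.71]]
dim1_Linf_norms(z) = [4.53, 3.2]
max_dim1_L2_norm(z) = 4.97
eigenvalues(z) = [1.33, -2.49]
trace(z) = -1.16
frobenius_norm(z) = 5.95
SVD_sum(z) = [[1.75, -4.64], [1.15, -3.03]] + [[0.29, 0.11], [-0.44, -0.17]]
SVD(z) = [[-0.84, -0.55],[-0.55, 0.84]] @ diag([5.925729207432306, 0.5588679273170842]) @ [[-0.35, 0.94], [-0.94, -0.35]]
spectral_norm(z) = 5.93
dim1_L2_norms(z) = [4.97, 3.28]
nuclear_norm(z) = 6.48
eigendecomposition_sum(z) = [[1.58, -1.58], [0.25, -0.25]] + [[0.46, -2.95], [0.46, -2.95]]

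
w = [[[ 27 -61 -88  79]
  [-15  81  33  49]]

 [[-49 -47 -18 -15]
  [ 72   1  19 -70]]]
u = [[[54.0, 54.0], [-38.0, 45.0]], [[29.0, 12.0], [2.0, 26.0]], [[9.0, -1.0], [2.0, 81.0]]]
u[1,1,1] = 26.0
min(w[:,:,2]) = -88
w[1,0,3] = -15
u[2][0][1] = -1.0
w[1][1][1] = 1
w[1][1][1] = 1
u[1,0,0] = 29.0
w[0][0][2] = -88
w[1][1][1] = 1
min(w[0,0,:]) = -88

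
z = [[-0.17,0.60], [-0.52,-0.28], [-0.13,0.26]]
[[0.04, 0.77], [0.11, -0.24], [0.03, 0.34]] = z @ [[-0.22, -0.20], [0.01, 1.22]]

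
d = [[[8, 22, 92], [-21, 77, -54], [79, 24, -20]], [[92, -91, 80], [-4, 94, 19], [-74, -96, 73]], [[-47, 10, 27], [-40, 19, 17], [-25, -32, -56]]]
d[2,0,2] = 27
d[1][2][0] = -74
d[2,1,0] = -40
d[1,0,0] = 92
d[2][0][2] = 27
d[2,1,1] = 19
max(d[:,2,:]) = 79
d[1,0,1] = -91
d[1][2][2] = 73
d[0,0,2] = 92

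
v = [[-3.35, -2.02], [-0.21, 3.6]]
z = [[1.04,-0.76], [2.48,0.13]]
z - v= [[4.39,1.26], [2.69,-3.47]]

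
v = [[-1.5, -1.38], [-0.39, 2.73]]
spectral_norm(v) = 3.08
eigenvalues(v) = [-1.62, 2.85]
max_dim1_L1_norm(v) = 3.12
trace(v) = 1.23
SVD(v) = [[-0.51,0.86],[0.86,0.51]] @ diag([3.082156762846515, 1.503233078813624]) @ [[0.14, 0.99], [-0.99, 0.14]]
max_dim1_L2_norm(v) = 2.76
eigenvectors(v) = [[-1.0,  0.30], [-0.09,  -0.95]]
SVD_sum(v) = [[-0.22, -1.56], [0.37, 2.62]] + [[-1.28, 0.18], [-0.76, 0.11]]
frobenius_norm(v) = 3.43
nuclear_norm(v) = 4.59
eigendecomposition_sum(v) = [[-1.58, -0.50], [-0.14, -0.04]] + [[0.08, -0.88], [-0.25, 2.77]]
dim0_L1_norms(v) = [1.89, 4.11]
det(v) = -4.63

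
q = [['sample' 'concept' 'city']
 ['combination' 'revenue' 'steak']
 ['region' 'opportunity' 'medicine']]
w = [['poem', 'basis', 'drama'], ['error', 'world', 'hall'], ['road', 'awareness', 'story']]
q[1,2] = 'steak'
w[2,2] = 'story'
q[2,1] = 'opportunity'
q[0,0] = 'sample'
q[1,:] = ['combination', 'revenue', 'steak']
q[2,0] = 'region'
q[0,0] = 'sample'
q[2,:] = ['region', 'opportunity', 'medicine']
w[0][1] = 'basis'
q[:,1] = ['concept', 'revenue', 'opportunity']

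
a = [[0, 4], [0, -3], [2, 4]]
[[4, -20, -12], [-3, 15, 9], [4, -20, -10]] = a@ [[0, 0, 1], [1, -5, -3]]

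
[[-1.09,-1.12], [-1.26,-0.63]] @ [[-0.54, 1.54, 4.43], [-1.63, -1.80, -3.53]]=[[2.41, 0.34, -0.88], [1.71, -0.81, -3.36]]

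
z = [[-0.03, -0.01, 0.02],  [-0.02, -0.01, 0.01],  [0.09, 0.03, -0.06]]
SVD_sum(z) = [[-0.03, -0.01, 0.02], [-0.02, -0.01, 0.01], [0.09, 0.03, -0.06]] + [[0.00, 0.0, 0.0],  [-0.0, -0.0, -0.00],  [-0.0, -0.00, -0.00]] + [[-0.0, 0.00, -0.0], [0.0, -0.00, 0.0], [-0.0, 0.0, -0.0]]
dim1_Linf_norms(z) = [0.03, 0.02, 0.09]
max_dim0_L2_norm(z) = 0.1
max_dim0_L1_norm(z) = 0.14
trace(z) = -0.10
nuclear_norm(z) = 0.13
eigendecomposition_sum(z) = [[-0.03, -0.01, 0.02], [-0.02, -0.01, 0.01], [0.09, 0.03, -0.06]] + [[0.00,-0.0,0.0], [-0.0,0.0,-0.00], [0.0,-0.00,0.0]] + [[0.00, 0.00, 0.00], [-0.0, -0.00, -0.00], [-0.0, -0.0, -0.00]]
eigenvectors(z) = [[0.31, 0.58, -0.11], [0.18, -0.58, 0.94], [-0.93, 0.58, 0.33]]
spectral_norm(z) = 0.12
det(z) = 0.00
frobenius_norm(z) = 0.12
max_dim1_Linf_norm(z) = 0.09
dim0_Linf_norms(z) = [0.09, 0.03, 0.06]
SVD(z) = [[-0.31,0.06,0.95],[-0.2,-0.98,-0.00],[0.93,-0.19,0.32]] @ diag([0.12074528170517204, 0.0045361818678974096, 1.3720825540817266e-17]) @ [[0.8, 0.27, -0.53], [0.15, 0.77, 0.62], [-0.58, 0.58, -0.58]]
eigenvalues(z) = [-0.1, 0.0, -0.0]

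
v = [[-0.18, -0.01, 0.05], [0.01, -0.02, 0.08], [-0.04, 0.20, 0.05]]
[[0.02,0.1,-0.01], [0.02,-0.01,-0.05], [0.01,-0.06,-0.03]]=v@[[-0.03, -0.61, -0.12], [-0.05, -0.39, -0.02], [0.28, -0.18, -0.60]]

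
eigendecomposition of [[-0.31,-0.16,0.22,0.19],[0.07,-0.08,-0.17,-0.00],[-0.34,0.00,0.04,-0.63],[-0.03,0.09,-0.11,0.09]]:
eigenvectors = [[(0.06-0.62j), (0.06+0.62j), (-0.34+0j), (-0.2+0j)], [0.00+0.37j, -0.37j, (-0.7+0j), (0.29+0j)], [(0.65+0j), 0.65-0.00j, -0.63+0.00j, -0.80+0.00j], [0.22+0.04j, 0.22-0.04j, (-0.06+0j), 0.49+0.00j]]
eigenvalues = [(-0.2+0.29j), (-0.2-0.29j), (-0.2+0j), (0.34+0j)]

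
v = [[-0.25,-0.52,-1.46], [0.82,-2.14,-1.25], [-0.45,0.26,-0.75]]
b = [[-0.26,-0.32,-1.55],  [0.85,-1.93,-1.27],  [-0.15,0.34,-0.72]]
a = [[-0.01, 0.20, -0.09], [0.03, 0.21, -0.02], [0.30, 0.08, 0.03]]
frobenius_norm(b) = 3.05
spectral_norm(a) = 0.35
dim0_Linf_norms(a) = [0.3, 0.21, 0.09]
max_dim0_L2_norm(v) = 2.22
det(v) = -0.00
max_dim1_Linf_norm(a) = 0.3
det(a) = 0.00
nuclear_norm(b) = 4.29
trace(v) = -3.14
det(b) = -0.73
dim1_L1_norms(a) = [0.3, 0.26, 0.41]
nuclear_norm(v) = 4.25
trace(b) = -2.91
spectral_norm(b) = 2.70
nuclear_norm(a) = 0.65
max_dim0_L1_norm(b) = 3.54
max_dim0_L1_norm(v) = 3.46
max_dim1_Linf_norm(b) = 1.93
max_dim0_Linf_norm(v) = 2.14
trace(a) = 0.23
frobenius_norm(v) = 3.18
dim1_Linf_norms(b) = [1.55, 1.93, 0.72]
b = v + a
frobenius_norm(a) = 0.44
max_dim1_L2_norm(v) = 2.61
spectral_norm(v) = 2.86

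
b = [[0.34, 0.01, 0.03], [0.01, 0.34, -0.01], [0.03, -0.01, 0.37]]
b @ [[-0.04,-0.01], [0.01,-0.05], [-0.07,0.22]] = [[-0.02, 0.00], [0.0, -0.02], [-0.03, 0.08]]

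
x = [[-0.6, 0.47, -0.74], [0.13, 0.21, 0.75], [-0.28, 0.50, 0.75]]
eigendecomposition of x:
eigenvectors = [[0.94, -0.70, -0.17], [-0.26, -0.68, 0.59], [0.24, 0.22, 0.79]]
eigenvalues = [-0.92, 0.1, 1.18]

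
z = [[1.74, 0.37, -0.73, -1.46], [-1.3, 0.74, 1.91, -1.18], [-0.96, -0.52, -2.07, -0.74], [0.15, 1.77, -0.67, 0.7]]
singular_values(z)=[3.14, 2.31, 2.15, 1.84]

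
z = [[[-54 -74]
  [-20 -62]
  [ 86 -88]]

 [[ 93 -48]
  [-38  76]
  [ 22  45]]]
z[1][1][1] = 76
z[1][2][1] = 45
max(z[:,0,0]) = 93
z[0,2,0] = 86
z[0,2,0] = 86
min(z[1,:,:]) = -48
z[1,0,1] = -48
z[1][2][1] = 45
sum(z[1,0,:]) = 45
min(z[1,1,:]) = -38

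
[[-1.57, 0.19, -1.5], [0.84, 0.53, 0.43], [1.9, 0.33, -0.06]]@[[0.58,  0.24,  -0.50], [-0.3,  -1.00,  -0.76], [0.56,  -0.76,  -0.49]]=[[-1.81, 0.57, 1.38], [0.57, -0.66, -1.03], [0.97, 0.17, -1.17]]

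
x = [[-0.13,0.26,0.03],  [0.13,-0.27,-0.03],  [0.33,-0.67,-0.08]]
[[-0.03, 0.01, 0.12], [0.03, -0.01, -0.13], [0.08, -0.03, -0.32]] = x@[[-0.23, 0.07, 0.82], [-0.24, 0.08, 0.91], [0.05, -0.02, -0.22]]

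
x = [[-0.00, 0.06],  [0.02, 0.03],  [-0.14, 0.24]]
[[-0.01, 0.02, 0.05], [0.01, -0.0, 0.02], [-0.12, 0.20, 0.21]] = x@[[0.65, -0.72, -0.11],[-0.12, 0.40, 0.8]]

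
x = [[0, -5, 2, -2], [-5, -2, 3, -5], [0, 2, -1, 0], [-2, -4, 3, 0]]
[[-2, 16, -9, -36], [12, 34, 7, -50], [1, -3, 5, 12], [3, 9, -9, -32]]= x @ [[-3, 0, 0, 2], [0, 0, 3, 4], [-1, 3, 1, -4], [0, -5, -2, 4]]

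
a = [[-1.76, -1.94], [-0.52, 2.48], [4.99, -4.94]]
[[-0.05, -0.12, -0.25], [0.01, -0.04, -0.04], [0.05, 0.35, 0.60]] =a@[[0.02, 0.07, 0.13],[0.01, -0.00, 0.01]]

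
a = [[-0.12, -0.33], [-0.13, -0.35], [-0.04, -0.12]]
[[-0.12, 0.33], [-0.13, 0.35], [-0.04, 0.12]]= a@[[1.00, 0.0], [0.00, -1.00]]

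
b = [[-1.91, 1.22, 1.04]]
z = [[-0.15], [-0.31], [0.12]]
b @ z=[[0.03]]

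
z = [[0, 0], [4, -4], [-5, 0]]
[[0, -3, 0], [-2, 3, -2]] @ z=[[-12, 12], [22, -12]]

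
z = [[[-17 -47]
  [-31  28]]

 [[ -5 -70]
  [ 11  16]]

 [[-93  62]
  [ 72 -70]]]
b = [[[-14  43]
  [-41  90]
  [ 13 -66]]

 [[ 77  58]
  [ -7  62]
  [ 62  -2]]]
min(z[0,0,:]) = -47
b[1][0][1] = 58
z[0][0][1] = -47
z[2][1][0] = 72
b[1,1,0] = -7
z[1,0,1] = -70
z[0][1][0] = -31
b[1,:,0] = [77, -7, 62]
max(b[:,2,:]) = 62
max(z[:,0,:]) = 62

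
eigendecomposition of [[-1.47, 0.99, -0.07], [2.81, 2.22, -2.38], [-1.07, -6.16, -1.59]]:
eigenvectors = [[-0.12, -0.73, -0.12], [-0.71, 0.12, 0.4], [0.69, -0.67, 0.91]]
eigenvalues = [4.98, -1.69, -4.13]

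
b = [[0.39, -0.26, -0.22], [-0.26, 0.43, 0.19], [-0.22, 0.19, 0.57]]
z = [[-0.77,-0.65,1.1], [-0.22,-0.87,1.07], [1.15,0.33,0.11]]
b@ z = [[-0.5,-0.1,0.13], [0.32,-0.14,0.19], [0.78,0.17,0.02]]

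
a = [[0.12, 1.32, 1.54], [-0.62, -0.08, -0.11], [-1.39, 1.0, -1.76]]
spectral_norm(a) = 2.66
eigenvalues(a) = [(-0.35+1.47j), (-0.35-1.47j), (-1.03+0j)]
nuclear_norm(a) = 4.95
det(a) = -2.33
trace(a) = -1.72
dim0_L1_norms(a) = [2.13, 2.4, 3.41]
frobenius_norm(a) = 3.25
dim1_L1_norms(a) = [2.98, 0.81, 4.15]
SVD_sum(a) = [[0.65, -0.11, 1.09], [-0.21, 0.03, -0.35], [-1.17, 0.19, -1.97]] + [[-0.52, 1.43, 0.45], [-0.03, 0.09, 0.03], [-0.28, 0.77, 0.24]] + [[-0.01, -0.01, 0.01], [-0.38, -0.2, 0.21], [0.06, 0.03, -0.03]]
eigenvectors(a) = [[(-0.78+0j), (-0.78-0j), (-0.61+0j)], [-0.02-0.31j, (-0.02+0.31j), (-0.32+0j)], [(0.25-0.48j), 0.25+0.48j, 0.73+0.00j]]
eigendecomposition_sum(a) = [[-0.05+0.94j,1.15-0.47j,0.46+0.58j], [(-0.37+0j),0.21+0.44j,(-0.22+0.19j)], [-0.56-0.34j,(-0.08+0.86j),(-0.51+0.09j)]] + [[(-0.05-0.94j), 1.15+0.47j, (0.46-0.58j)],[(-0.37-0j), (0.21-0.44j), (-0.22-0.19j)],[-0.56+0.34j, -0.08-0.86j, (-0.51-0.09j)]] + [[0.23+0.00j, -0.98-0.00j, 0.63+0.00j], [(0.12+0j), -0.51-0.00j, (0.32+0j)], [-0.27-0.00j, (1.17+0j), (-0.75-0j)]]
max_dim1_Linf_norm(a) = 1.76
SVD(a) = [[-0.48,-0.88,-0.02], [0.15,-0.05,-0.99], [0.87,-0.48,0.16]] @ diag([2.6571506710144677, 1.8066731027315197, 0.4862947782917564]) @ [[-0.51, 0.08, -0.86], [0.33, -0.9, -0.28], [0.8, 0.42, -0.43]]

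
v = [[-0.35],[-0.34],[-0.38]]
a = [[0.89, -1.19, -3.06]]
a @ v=[[1.26]]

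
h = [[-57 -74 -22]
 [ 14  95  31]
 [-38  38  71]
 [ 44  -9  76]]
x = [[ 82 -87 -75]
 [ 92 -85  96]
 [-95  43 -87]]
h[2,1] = 38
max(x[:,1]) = 43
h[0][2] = -22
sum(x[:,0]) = 79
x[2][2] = -87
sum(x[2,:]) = -139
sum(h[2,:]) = 71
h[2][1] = 38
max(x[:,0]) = 92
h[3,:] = [44, -9, 76]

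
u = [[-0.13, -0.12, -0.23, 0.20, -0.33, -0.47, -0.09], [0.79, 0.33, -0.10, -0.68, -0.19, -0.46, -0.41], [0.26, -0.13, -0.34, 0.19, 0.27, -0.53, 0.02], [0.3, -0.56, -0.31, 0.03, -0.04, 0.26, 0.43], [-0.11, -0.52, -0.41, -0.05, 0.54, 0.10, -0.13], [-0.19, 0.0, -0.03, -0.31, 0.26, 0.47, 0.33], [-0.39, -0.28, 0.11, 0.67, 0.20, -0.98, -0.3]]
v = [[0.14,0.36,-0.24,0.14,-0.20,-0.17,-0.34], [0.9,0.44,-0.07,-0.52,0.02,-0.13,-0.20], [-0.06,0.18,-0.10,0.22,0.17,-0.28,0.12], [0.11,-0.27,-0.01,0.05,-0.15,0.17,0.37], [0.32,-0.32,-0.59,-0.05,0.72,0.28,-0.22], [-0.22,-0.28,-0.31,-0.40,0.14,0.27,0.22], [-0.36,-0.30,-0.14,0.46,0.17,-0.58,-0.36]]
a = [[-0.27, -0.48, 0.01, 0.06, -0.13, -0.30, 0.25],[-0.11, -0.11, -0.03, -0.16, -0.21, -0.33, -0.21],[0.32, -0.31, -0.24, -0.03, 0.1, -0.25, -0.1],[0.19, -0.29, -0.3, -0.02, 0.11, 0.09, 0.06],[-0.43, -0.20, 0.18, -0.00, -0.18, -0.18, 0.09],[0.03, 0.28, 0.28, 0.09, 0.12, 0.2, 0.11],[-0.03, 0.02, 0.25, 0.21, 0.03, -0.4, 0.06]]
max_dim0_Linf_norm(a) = 0.48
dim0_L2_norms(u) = [1.0, 0.9, 0.68, 1.04, 0.79, 1.4, 0.76]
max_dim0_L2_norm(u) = 1.4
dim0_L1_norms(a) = [1.38, 1.69, 1.29, 0.57, 0.88, 1.75, 0.88]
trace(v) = 1.16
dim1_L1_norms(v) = [1.59, 2.28, 1.13, 1.13, 2.5, 1.84, 2.37]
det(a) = 0.00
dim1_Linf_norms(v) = [0.36, 0.9, 0.28, 0.37, 0.72, 0.4, 0.58]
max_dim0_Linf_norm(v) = 0.9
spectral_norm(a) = 0.98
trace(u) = 0.60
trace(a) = -0.56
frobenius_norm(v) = 2.22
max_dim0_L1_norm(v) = 2.15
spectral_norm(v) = 1.34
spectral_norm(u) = 1.62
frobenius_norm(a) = 1.46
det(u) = -0.04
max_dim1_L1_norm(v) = 2.5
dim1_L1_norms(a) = [1.5, 1.16, 1.35, 1.06, 1.26, 1.11, 1.0]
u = v + a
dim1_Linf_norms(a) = [0.48, 0.33, 0.32, 0.3, 0.43, 0.28, 0.4]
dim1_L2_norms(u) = [0.68, 1.27, 0.77, 0.87, 0.88, 0.73, 1.33]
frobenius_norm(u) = 2.55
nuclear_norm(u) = 5.70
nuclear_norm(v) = 5.11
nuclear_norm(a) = 2.94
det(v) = -0.03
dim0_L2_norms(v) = [1.06, 0.84, 0.73, 0.85, 0.81, 0.8, 0.73]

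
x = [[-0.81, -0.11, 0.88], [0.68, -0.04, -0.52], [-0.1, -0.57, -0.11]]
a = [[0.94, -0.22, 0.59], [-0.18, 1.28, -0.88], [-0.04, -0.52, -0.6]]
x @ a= [[-0.78, -0.42, -0.91], [0.67, 0.07, 0.75], [0.01, -0.65, 0.51]]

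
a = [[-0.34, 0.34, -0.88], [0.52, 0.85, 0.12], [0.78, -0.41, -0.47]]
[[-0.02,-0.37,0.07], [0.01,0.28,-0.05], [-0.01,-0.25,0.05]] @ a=[[-0.13, -0.35, -0.06], [0.1, 0.26, 0.05], [-0.09, -0.24, -0.04]]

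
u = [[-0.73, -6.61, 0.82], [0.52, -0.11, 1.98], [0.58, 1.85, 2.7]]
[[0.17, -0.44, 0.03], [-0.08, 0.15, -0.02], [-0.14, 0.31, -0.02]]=u@ [[-0.08, 0.11, -0.04], [-0.02, 0.06, -0.0], [-0.02, 0.05, -0.0]]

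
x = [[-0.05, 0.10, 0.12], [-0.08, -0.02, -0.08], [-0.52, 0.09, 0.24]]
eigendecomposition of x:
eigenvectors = [[-0.30+0.29j,(-0.3-0.29j),(0.1+0j)], [0.02-0.39j,(0.02+0.39j),-0.71+0.00j], [(-0.82+0j),(-0.82-0j),(0.7+0j)]]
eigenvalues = [(0.05+0.23j), (0.05-0.23j), (0.07+0j)]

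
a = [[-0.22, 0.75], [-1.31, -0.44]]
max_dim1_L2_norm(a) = 1.38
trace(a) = -0.66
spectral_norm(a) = 1.38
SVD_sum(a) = [[0.04,0.01], [-1.3,-0.46]] + [[-0.26, 0.74], [-0.01, 0.02]]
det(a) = 1.08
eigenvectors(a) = [[-0.07-0.60j,(-0.07+0.6j)], [0.80+0.00j,(0.8-0j)]]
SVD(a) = [[0.03, -1.0], [-1.0, -0.03]] @ diag([1.382405107785125, 0.7807407495254725]) @ [[0.94, 0.34],[0.34, -0.94]]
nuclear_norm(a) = 2.16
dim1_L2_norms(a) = [0.78, 1.38]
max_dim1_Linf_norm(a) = 1.31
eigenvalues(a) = [(-0.33+0.99j), (-0.33-0.99j)]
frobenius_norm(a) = 1.59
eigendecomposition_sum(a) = [[(-0.11+0.51j),(0.37+0.13j)], [-0.66-0.22j,(-0.22+0.47j)]] + [[(-0.11-0.51j), 0.37-0.13j], [-0.66+0.22j, -0.22-0.47j]]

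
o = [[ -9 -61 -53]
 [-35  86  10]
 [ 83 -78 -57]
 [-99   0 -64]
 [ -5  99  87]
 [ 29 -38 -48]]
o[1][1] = 86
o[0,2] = -53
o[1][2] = 10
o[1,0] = -35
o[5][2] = -48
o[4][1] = 99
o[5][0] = 29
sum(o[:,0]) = -36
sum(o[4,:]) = 181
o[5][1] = -38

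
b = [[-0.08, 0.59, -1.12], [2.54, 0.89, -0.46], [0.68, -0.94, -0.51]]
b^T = [[-0.08, 2.54, 0.68], [0.59, 0.89, -0.94], [-1.12, -0.46, -0.51]]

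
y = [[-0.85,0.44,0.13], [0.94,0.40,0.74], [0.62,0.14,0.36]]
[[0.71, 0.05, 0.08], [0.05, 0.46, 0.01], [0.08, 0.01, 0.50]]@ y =[[-0.51, 0.34, 0.16], [0.4, 0.21, 0.35], [0.25, 0.11, 0.2]]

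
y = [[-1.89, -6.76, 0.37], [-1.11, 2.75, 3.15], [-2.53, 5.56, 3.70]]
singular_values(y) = [9.76, 4.81, 0.86]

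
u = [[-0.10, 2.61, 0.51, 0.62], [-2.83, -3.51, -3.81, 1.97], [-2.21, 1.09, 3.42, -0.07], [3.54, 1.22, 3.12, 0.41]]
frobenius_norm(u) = 9.37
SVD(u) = [[0.2, 0.2, 0.75, 0.59],[-0.77, 0.06, -0.27, 0.58],[0.25, 0.89, -0.37, 0.07],[0.55, -0.4, -0.48, 0.56]] @ diag([7.9356416134927175, 4.031181591167975, 2.3617866237111094, 1.756624918783288]) @ [[0.45, 0.53, 0.71, -0.15],[-0.89, 0.20, 0.41, 0.01],[-0.09, 0.81, -0.57, -0.10],[0.06, 0.16, 0.05, 0.98]]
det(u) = 132.72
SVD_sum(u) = [[0.71, 0.84, 1.13, -0.24], [-2.72, -3.21, -4.32, 0.91], [0.90, 1.06, 1.43, -0.3], [1.95, 2.3, 3.10, -0.65]] + [[-0.73, 0.16, 0.34, 0.0],  [-0.22, 0.05, 0.1, 0.0],  [-3.19, 0.71, 1.49, 0.02],  [1.43, -0.32, -0.67, -0.01]] + [[-0.15, 1.44, -1.01, -0.17], [0.05, -0.51, 0.36, 0.06], [0.07, -0.70, 0.49, 0.08], [0.10, -0.92, 0.64, 0.11]] + [[0.07,0.17,0.05,1.03], [0.07,0.16,0.05,1.0], [0.01,0.02,0.01,0.13], [0.06,0.15,0.05,0.96]]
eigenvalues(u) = [(-2.62+3.2j), (-2.62-3.2j), (2.73+0.54j), (2.73-0.54j)]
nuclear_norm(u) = 16.09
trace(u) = 0.22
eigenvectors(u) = [[0.24+0.36j, (0.24-0.36j), 0.14-0.09j, 0.14+0.09j], [(-0.76+0j), -0.76-0.00j, -0.12-0.12j, (-0.12+0.12j)], [0.13+0.19j, 0.13-0.19j, 0.48+0.29j, (0.48-0.29j)], [0.25-0.35j, 0.25+0.35j, (0.79+0j), 0.79-0.00j]]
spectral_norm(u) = 7.94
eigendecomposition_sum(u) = [[(-0.4+1.53j), 1.11+0.50j, 0.36+0.69j, 0.01-0.61j], [-1.82-2.09j, -1.83+1.11j, -1.36-0.17j, (0.87+0.62j)], [-0.23+0.81j, (0.59+0.28j), (0.18+0.38j), (0.01-0.33j)], [(1.57-0.13j), (0.11-1.21j), (0.53-0.56j), (-0.58+0.19j)]] + [[-0.40-1.53j, (1.11-0.5j), (0.36-0.69j), (0.01+0.61j)], [-1.82+2.09j, (-1.83-1.11j), -1.36+0.17j, (0.87-0.62j)], [-0.23-0.81j, (0.59-0.28j), (0.18-0.38j), (0.01+0.33j)], [1.57+0.13j, 0.11+1.21j, 0.53+0.56j, (-0.58-0.19j)]] + [[(0.35+0.46j), (0.19+0.11j), -0.10-0.55j, 0.30+0.16j], [0.40-0.44j, (0.08-0.22j), -0.54+0.21j, 0.11-0.33j], [(-0.88+1.75j), (-0.04+0.76j), (1.53-1.15j), (-0.05+1.16j)], [0.20+2.77j, 0.50+0.96j, (1.03-2.51j), 0.78+1.45j]] + [[(0.35-0.46j),0.19-0.11j,-0.10+0.55j,0.30-0.16j], [0.40+0.44j,(0.08+0.22j),(-0.54-0.21j),0.11+0.33j], [(-0.88-1.75j),(-0.04-0.76j),(1.53+1.15j),(-0.05-1.16j)], [0.20-2.77j,0.50-0.96j,(1.03+2.51j),(0.78-1.45j)]]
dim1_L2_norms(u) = [2.73, 6.22, 4.22, 4.89]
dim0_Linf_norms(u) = [3.54, 3.51, 3.81, 1.97]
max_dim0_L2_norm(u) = 6.02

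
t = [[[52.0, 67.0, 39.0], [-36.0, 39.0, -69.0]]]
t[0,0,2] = 39.0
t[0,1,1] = 39.0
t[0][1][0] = -36.0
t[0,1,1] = 39.0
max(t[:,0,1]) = 67.0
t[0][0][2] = 39.0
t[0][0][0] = 52.0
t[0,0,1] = 67.0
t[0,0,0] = 52.0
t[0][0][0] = 52.0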